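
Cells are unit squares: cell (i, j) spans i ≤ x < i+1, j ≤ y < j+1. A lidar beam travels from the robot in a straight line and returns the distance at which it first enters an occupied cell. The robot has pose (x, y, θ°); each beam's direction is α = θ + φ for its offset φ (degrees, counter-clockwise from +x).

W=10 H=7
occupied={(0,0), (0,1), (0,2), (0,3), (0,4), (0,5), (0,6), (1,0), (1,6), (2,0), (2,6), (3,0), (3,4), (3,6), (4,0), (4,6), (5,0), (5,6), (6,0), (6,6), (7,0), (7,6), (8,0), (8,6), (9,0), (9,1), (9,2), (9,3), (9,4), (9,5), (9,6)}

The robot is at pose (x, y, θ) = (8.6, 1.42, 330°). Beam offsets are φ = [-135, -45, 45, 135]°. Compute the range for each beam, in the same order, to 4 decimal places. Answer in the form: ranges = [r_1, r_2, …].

beam 1: φ=-135°, α=195°
  direction (-0.9659, -0.2588); cell (8,1); t to first gridline: x 0.6212, y 1.6228 (then +1.0353 / +3.8637)
    (7,1) via x @ 0.6212
    (7,0) via y @ 1.6228  # hit
  → r_1 = 1.6228
beam 2: φ=-45°, α=285°
  direction (0.2588, -0.9659); cell (8,1); t to first gridline: x 1.5455, y 0.4348 (then +3.8637 / +1.0353)
    (8,0) via y @ 0.4348  # hit
  → r_2 = 0.4348
beam 3: φ=45°, α=15°
  direction (0.9659, 0.2588); cell (8,1); t to first gridline: x 0.4141, y 2.2409 (then +1.0353 / +3.8637)
    (9,1) via x @ 0.4141  # hit
  → r_3 = 0.4141
beam 4: φ=135°, α=105°
  direction (-0.2588, 0.9659); cell (8,1); t to first gridline: x 2.3182, y 0.6005 (then +3.8637 / +1.0353)
    (8,2) via y @ 0.6005
    (8,3) via y @ 1.6357
    (7,3) via x @ 2.3182
    (7,4) via y @ 2.6710
    (7,5) via y @ 3.7063
    (7,6) via y @ 4.7416  # hit
  → r_4 = 4.7416

ranges = [1.6228, 0.4348, 0.4141, 4.7416]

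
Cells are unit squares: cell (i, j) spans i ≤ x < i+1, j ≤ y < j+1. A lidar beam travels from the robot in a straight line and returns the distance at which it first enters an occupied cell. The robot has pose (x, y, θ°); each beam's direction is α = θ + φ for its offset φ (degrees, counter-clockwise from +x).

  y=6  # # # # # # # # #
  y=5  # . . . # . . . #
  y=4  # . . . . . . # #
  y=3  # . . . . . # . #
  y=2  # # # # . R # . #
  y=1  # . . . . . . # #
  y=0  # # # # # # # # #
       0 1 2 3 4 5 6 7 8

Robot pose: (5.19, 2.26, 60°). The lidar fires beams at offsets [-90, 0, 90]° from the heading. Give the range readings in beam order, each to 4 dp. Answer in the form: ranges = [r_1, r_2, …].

beam 1: φ=-90°, α=330°
  dir = (cos 330°, sin 330°) = (0.8660, -0.5000); from cell (5,2)
  next x-line at t=0.9353, next y-line at t=0.5200; Δt_x=1.1547, Δt_y=2.0000
    y: enter (5,1) at t=0.5200
    x: enter (6,1) at t=0.9353
    x: enter (7,1) at t=2.0900 ← occupied
  → r_1 = 2.0900
beam 2: φ=0°, α=60°
  dir = (cos 60°, sin 60°) = (0.5000, 0.8660); from cell (5,2)
  next x-line at t=1.6200, next y-line at t=0.8545; Δt_x=2.0000, Δt_y=1.1547
    y: enter (5,3) at t=0.8545
    x: enter (6,3) at t=1.6200 ← occupied
  → r_2 = 1.6200
beam 3: φ=90°, α=150°
  dir = (cos 150°, sin 150°) = (-0.8660, 0.5000); from cell (5,2)
  next x-line at t=0.2194, next y-line at t=1.4800; Δt_x=1.1547, Δt_y=2.0000
    x: enter (4,2) at t=0.2194
    x: enter (3,2) at t=1.3741 ← occupied
  → r_3 = 1.3741

ranges = [2.0900, 1.6200, 1.3741]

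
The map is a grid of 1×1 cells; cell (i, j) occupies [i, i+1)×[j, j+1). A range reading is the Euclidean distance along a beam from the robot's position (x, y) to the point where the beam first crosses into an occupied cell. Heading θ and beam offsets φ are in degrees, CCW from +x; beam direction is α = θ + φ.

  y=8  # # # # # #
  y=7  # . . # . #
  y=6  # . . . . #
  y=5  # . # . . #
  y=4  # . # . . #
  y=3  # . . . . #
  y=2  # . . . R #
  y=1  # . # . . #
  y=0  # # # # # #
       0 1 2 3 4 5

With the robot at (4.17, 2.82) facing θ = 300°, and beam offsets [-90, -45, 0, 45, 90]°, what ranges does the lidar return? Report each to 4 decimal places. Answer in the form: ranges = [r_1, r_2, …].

ranges = [1.6400, 1.8842, 1.6600, 0.8593, 0.9584]

beam 1: φ=-90°, α=210°
  direction (-0.8660, -0.5000); cell (4,2); t to first gridline: x 0.1963, y 1.6400 (then +1.1547 / +2.0000)
    (3,2) via x @ 0.1963
    (2,2) via x @ 1.3510
    (2,1) via y @ 1.6400  # hit
  → r_1 = 1.6400
beam 2: φ=-45°, α=255°
  direction (-0.2588, -0.9659); cell (4,2); t to first gridline: x 0.6568, y 0.8489 (then +3.8637 / +1.0353)
    (3,2) via x @ 0.6568
    (3,1) via y @ 0.8489
    (3,0) via y @ 1.8842  # hit
  → r_2 = 1.8842
beam 3: φ=0°, α=300°
  direction (0.5000, -0.8660); cell (4,2); t to first gridline: x 1.6600, y 0.9469 (then +2.0000 / +1.1547)
    (4,1) via y @ 0.9469
    (5,1) via x @ 1.6600  # hit
  → r_3 = 1.6600
beam 4: φ=45°, α=345°
  direction (0.9659, -0.2588); cell (4,2); t to first gridline: x 0.8593, y 3.1682 (then +1.0353 / +3.8637)
    (5,2) via x @ 0.8593  # hit
  → r_4 = 0.8593
beam 5: φ=90°, α=30°
  direction (0.8660, 0.5000); cell (4,2); t to first gridline: x 0.9584, y 0.3600 (then +1.1547 / +2.0000)
    (4,3) via y @ 0.3600
    (5,3) via x @ 0.9584  # hit
  → r_5 = 0.9584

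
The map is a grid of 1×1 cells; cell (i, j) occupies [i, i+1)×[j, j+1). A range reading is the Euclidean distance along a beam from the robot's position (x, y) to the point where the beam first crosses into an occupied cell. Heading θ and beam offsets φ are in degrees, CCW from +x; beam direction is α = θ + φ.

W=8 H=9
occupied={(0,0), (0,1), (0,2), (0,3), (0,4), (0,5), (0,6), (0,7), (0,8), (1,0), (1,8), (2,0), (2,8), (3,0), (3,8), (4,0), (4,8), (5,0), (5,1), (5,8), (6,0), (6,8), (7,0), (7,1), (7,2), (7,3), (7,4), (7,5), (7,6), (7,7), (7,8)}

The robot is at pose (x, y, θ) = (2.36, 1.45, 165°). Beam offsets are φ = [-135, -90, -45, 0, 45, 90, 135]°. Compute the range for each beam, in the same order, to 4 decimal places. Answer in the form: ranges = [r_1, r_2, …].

beam 1: φ=-135°, α=30°
  cosα=0.8660 sinα=0.5000 | (2,1) | tMaxX 0.7390 tMaxY 1.1000 | tΔX 1.1547 tΔY 2.0000
    t=0.7390 [x] (3,1)
    t=1.1000 [y] (3,2)
    t=1.8937 [x] (4,2)
    t=3.0484 [x] (5,2)
    t=3.1000 [y] (5,3)
    t=4.2031 [x] (6,3)
    t=5.1000 [y] (6,4)
    t=5.3578 [x] (7,4) — stop
  → r_1 = 5.3578
beam 2: φ=-90°, α=75°
  cosα=0.2588 sinα=0.9659 | (2,1) | tMaxX 2.4728 tMaxY 0.5694 | tΔX 3.8637 tΔY 1.0353
    t=0.5694 [y] (2,2)
    t=1.6047 [y] (2,3)
    t=2.4728 [x] (3,3)
    t=2.6400 [y] (3,4)
    t=3.6752 [y] (3,5)
    t=4.7105 [y] (3,6)
    t=5.7458 [y] (3,7)
    t=6.3365 [x] (4,7)
    t=6.7811 [y] (4,8) — stop
  → r_2 = 6.7811
beam 3: φ=-45°, α=120°
  cosα=-0.5000 sinα=0.8660 | (2,1) | tMaxX 0.7200 tMaxY 0.6351 | tΔX 2.0000 tΔY 1.1547
    t=0.6351 [y] (2,2)
    t=0.7200 [x] (1,2)
    t=1.7898 [y] (1,3)
    t=2.7200 [x] (0,3) — stop
  → r_3 = 2.7200
beam 4: φ=0°, α=165°
  cosα=-0.9659 sinα=0.2588 | (2,1) | tMaxX 0.3727 tMaxY 2.1250 | tΔX 1.0353 tΔY 3.8637
    t=0.3727 [x] (1,1)
    t=1.4080 [x] (0,1) — stop
  → r_4 = 1.4080
beam 5: φ=45°, α=210°
  cosα=-0.8660 sinα=-0.5000 | (2,1) | tMaxX 0.4157 tMaxY 0.9000 | tΔX 1.1547 tΔY 2.0000
    t=0.4157 [x] (1,1)
    t=0.9000 [y] (1,0) — stop
  → r_5 = 0.9000
beam 6: φ=90°, α=255°
  cosα=-0.2588 sinα=-0.9659 | (2,1) | tMaxX 1.3909 tMaxY 0.4659 | tΔX 3.8637 tΔY 1.0353
    t=0.4659 [y] (2,0) — stop
  → r_6 = 0.4659
beam 7: φ=135°, α=300°
  cosα=0.5000 sinα=-0.8660 | (2,1) | tMaxX 1.2800 tMaxY 0.5196 | tΔX 2.0000 tΔY 1.1547
    t=0.5196 [y] (2,0) — stop
  → r_7 = 0.5196

ranges = [5.3578, 6.7811, 2.7200, 1.4080, 0.9000, 0.4659, 0.5196]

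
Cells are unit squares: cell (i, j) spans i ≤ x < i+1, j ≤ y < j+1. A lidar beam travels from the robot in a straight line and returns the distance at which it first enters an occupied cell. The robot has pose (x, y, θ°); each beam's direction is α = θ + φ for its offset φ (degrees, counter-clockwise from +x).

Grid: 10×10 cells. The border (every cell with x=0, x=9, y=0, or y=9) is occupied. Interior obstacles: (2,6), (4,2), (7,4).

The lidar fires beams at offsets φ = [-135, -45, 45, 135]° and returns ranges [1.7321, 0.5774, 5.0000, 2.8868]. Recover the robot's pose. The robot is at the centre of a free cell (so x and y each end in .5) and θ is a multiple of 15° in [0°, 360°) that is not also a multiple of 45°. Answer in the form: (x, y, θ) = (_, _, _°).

(x, y, θ) = (3.5, 2.5, 75°)

Candidates: 61 free-cell centres × 16 headings = 976 poses. Raycast each; keep the one whose scan matches to 4 dp.
  (7.5, 5.5, 120°): beam 1 = 1.5529 ≠ 1.7321 ✗
  (7.5, 6.5, 60°): beam 1 = 1.5529 ≠ 1.7321 ✗
  (4.5, 5.5, 345°): beam 1 = 4.0415 ≠ 1.7321 ✗
  …
  (3.5, 2.5, 75°): r_1=1.7321, r_2=0.5774, r_3=5.0000, r_4=2.8868 — all match ✓
No second candidate reproduces the full scan.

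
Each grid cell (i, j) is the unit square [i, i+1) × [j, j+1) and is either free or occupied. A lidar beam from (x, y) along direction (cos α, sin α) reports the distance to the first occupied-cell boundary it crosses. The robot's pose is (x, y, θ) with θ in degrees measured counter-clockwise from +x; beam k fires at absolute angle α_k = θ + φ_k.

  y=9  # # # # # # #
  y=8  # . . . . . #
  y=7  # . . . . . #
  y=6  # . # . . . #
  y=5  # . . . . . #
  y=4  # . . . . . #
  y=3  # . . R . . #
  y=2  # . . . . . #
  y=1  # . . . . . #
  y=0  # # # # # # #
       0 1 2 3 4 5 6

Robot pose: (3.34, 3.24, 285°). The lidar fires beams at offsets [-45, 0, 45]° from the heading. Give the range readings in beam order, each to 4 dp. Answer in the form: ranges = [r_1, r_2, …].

ranges = [2.5865, 2.3190, 3.0715]

beam 1: φ=-45°, α=240°
  dir = (cos 240°, sin 240°) = (-0.5000, -0.8660); from cell (3,3)
  next x-line at t=0.6800, next y-line at t=0.2771; Δt_x=2.0000, Δt_y=1.1547
    y: enter (3,2) at t=0.2771
    x: enter (2,2) at t=0.6800
    y: enter (2,1) at t=1.4318
    y: enter (2,0) at t=2.5865 ← occupied
  → r_1 = 2.5865
beam 2: φ=0°, α=285°
  dir = (cos 285°, sin 285°) = (0.2588, -0.9659); from cell (3,3)
  next x-line at t=2.5500, next y-line at t=0.2485; Δt_x=3.8637, Δt_y=1.0353
    y: enter (3,2) at t=0.2485
    y: enter (3,1) at t=1.2837
    y: enter (3,0) at t=2.3190 ← occupied
  → r_2 = 2.3190
beam 3: φ=45°, α=330°
  dir = (cos 330°, sin 330°) = (0.8660, -0.5000); from cell (3,3)
  next x-line at t=0.7621, next y-line at t=0.4800; Δt_x=1.1547, Δt_y=2.0000
    y: enter (3,2) at t=0.4800
    x: enter (4,2) at t=0.7621
    x: enter (5,2) at t=1.9168
    y: enter (5,1) at t=2.4800
    x: enter (6,1) at t=3.0715 ← occupied
  → r_3 = 3.0715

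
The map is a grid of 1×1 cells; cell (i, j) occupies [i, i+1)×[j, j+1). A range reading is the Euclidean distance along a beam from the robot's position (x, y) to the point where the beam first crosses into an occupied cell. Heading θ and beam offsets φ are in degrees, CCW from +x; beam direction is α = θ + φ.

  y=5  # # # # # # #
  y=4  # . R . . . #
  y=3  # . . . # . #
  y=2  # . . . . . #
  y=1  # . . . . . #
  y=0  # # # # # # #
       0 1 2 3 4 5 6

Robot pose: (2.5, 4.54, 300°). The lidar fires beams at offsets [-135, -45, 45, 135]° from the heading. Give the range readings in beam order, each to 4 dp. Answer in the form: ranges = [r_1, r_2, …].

ranges = [1.5529, 3.6649, 2.0864, 0.4762]

beam 1: φ=-135°, α=165°
  direction (-0.9659, 0.2588); cell (2,4); t to first gridline: x 0.5176, y 1.7773 (then +1.0353 / +3.8637)
    (1,4) via x @ 0.5176
    (0,4) via x @ 1.5529  # hit
  → r_1 = 1.5529
beam 2: φ=-45°, α=255°
  direction (-0.2588, -0.9659); cell (2,4); t to first gridline: x 1.9319, y 0.5590 (then +3.8637 / +1.0353)
    (2,3) via y @ 0.5590
    (2,2) via y @ 1.5943
    (1,2) via x @ 1.9319
    (1,1) via y @ 2.6296
    (1,0) via y @ 3.6649  # hit
  → r_2 = 3.6649
beam 3: φ=45°, α=345°
  direction (0.9659, -0.2588); cell (2,4); t to first gridline: x 0.5176, y 2.0864 (then +1.0353 / +3.8637)
    (3,4) via x @ 0.5176
    (4,4) via x @ 1.5529
    (4,3) via y @ 2.0864  # hit
  → r_3 = 2.0864
beam 4: φ=135°, α=75°
  direction (0.2588, 0.9659); cell (2,4); t to first gridline: x 1.9319, y 0.4762 (then +3.8637 / +1.0353)
    (2,5) via y @ 0.4762  # hit
  → r_4 = 0.4762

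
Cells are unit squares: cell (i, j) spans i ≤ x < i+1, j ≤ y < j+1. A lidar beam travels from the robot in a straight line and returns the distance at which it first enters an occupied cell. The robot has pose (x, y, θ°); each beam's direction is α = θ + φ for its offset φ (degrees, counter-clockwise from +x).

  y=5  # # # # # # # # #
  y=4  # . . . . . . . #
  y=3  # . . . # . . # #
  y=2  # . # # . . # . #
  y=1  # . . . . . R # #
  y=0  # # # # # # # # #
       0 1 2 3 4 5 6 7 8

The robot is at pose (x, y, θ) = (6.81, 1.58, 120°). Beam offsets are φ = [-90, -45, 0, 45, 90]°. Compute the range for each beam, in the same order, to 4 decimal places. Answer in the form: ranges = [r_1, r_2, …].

ranges = [0.2194, 0.4348, 0.4850, 2.9091, 1.1600]

beam 1: φ=-90°, α=30°
  cosα=0.8660 sinα=0.5000 | (6,1) | tMaxX 0.2194 tMaxY 0.8400 | tΔX 1.1547 tΔY 2.0000
    t=0.2194 [x] (7,1) — stop
  → r_1 = 0.2194
beam 2: φ=-45°, α=75°
  cosα=0.2588 sinα=0.9659 | (6,1) | tMaxX 0.7341 tMaxY 0.4348 | tΔX 3.8637 tΔY 1.0353
    t=0.4348 [y] (6,2) — stop
  → r_2 = 0.4348
beam 3: φ=0°, α=120°
  cosα=-0.5000 sinα=0.8660 | (6,1) | tMaxX 1.6200 tMaxY 0.4850 | tΔX 2.0000 tΔY 1.1547
    t=0.4850 [y] (6,2) — stop
  → r_3 = 0.4850
beam 4: φ=45°, α=165°
  cosα=-0.9659 sinα=0.2588 | (6,1) | tMaxX 0.8386 tMaxY 1.6228 | tΔX 1.0353 tΔY 3.8637
    t=0.8386 [x] (5,1)
    t=1.6228 [y] (5,2)
    t=1.8738 [x] (4,2)
    t=2.9091 [x] (3,2) — stop
  → r_4 = 2.9091
beam 5: φ=90°, α=210°
  cosα=-0.8660 sinα=-0.5000 | (6,1) | tMaxX 0.9353 tMaxY 1.1600 | tΔX 1.1547 tΔY 2.0000
    t=0.9353 [x] (5,1)
    t=1.1600 [y] (5,0) — stop
  → r_5 = 1.1600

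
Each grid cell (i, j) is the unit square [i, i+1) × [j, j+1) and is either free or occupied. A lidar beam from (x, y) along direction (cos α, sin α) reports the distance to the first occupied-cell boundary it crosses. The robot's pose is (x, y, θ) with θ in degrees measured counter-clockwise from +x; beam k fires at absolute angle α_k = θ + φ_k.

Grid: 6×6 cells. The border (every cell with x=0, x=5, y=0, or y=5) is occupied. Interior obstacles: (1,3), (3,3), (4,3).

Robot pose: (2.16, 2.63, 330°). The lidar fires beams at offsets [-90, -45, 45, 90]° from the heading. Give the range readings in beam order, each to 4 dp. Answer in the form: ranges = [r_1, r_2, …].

ranges = [1.8822, 1.6875, 1.4296, 2.7366]

beam 1: φ=-90°, α=240°
  dir = (cos 240°, sin 240°) = (-0.5000, -0.8660); from cell (2,2)
  next x-line at t=0.3200, next y-line at t=0.7275; Δt_x=2.0000, Δt_y=1.1547
    x: enter (1,2) at t=0.3200
    y: enter (1,1) at t=0.7275
    y: enter (1,0) at t=1.8822 ← occupied
  → r_1 = 1.8822
beam 2: φ=-45°, α=285°
  dir = (cos 285°, sin 285°) = (0.2588, -0.9659); from cell (2,2)
  next x-line at t=3.2455, next y-line at t=0.6522; Δt_x=3.8637, Δt_y=1.0353
    y: enter (2,1) at t=0.6522
    y: enter (2,0) at t=1.6875 ← occupied
  → r_2 = 1.6875
beam 3: φ=45°, α=15°
  dir = (cos 15°, sin 15°) = (0.9659, 0.2588); from cell (2,2)
  next x-line at t=0.8696, next y-line at t=1.4296; Δt_x=1.0353, Δt_y=3.8637
    x: enter (3,2) at t=0.8696
    y: enter (3,3) at t=1.4296 ← occupied
  → r_3 = 1.4296
beam 4: φ=90°, α=60°
  dir = (cos 60°, sin 60°) = (0.5000, 0.8660); from cell (2,2)
  next x-line at t=1.6800, next y-line at t=0.4272; Δt_x=2.0000, Δt_y=1.1547
    y: enter (2,3) at t=0.4272
    y: enter (2,4) at t=1.5819
    x: enter (3,4) at t=1.6800
    y: enter (3,5) at t=2.7366 ← occupied
  → r_4 = 2.7366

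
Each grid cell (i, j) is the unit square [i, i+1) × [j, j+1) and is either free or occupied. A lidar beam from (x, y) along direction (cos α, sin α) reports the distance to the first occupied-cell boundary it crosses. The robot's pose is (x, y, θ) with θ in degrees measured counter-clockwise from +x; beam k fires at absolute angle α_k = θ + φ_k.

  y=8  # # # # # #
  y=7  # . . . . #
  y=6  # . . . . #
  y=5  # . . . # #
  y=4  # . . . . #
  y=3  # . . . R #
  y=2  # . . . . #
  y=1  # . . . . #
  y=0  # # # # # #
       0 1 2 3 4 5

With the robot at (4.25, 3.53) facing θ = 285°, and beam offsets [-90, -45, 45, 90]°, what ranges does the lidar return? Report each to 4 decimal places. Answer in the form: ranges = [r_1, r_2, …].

ranges = [3.3646, 2.9214, 0.8660, 0.7765]

beam 1: φ=-90°, α=195°
  direction (-0.9659, -0.2588); cell (4,3); t to first gridline: x 0.2588, y 2.0478 (then +1.0353 / +3.8637)
    (3,3) via x @ 0.2588
    (2,3) via x @ 1.2941
    (2,2) via y @ 2.0478
    (1,2) via x @ 2.3294
    (0,2) via x @ 3.3646  # hit
  → r_1 = 3.3646
beam 2: φ=-45°, α=240°
  direction (-0.5000, -0.8660); cell (4,3); t to first gridline: x 0.5000, y 0.6120 (then +2.0000 / +1.1547)
    (3,3) via x @ 0.5000
    (3,2) via y @ 0.6120
    (3,1) via y @ 1.7667
    (2,1) via x @ 2.5000
    (2,0) via y @ 2.9214  # hit
  → r_2 = 2.9214
beam 3: φ=45°, α=330°
  direction (0.8660, -0.5000); cell (4,3); t to first gridline: x 0.8660, y 1.0600 (then +1.1547 / +2.0000)
    (5,3) via x @ 0.8660  # hit
  → r_3 = 0.8660
beam 4: φ=90°, α=15°
  direction (0.9659, 0.2588); cell (4,3); t to first gridline: x 0.7765, y 1.8159 (then +1.0353 / +3.8637)
    (5,3) via x @ 0.7765  # hit
  → r_4 = 0.7765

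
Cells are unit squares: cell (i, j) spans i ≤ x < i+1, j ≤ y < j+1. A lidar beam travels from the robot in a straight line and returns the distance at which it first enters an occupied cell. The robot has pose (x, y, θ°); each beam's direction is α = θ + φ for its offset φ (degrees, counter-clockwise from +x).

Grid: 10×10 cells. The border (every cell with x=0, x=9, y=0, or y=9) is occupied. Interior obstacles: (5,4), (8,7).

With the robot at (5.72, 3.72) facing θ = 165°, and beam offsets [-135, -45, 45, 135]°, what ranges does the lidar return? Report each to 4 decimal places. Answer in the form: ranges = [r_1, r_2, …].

beam 1: φ=-135°, α=30°
  dir = (cos 30°, sin 30°) = (0.8660, 0.5000); from cell (5,3)
  next x-line at t=0.3233, next y-line at t=0.5600; Δt_x=1.1547, Δt_y=2.0000
    x: enter (6,3) at t=0.3233
    y: enter (6,4) at t=0.5600
    x: enter (7,4) at t=1.4780
    y: enter (7,5) at t=2.5600
    x: enter (8,5) at t=2.6327
    x: enter (9,5) at t=3.7874 ← occupied
  → r_1 = 3.7874
beam 2: φ=-45°, α=120°
  dir = (cos 120°, sin 120°) = (-0.5000, 0.8660); from cell (5,3)
  next x-line at t=1.4400, next y-line at t=0.3233; Δt_x=2.0000, Δt_y=1.1547
    y: enter (5,4) at t=0.3233 ← occupied
  → r_2 = 0.3233
beam 3: φ=45°, α=210°
  dir = (cos 210°, sin 210°) = (-0.8660, -0.5000); from cell (5,3)
  next x-line at t=0.8314, next y-line at t=1.4400; Δt_x=1.1547, Δt_y=2.0000
    x: enter (4,3) at t=0.8314
    y: enter (4,2) at t=1.4400
    x: enter (3,2) at t=1.9861
    x: enter (2,2) at t=3.1408
    y: enter (2,1) at t=3.4400
    x: enter (1,1) at t=4.2955
    y: enter (1,0) at t=5.4400 ← occupied
  → r_3 = 5.4400
beam 4: φ=135°, α=300°
  dir = (cos 300°, sin 300°) = (0.5000, -0.8660); from cell (5,3)
  next x-line at t=0.5600, next y-line at t=0.8314; Δt_x=2.0000, Δt_y=1.1547
    x: enter (6,3) at t=0.5600
    y: enter (6,2) at t=0.8314
    y: enter (6,1) at t=1.9861
    x: enter (7,1) at t=2.5600
    y: enter (7,0) at t=3.1408 ← occupied
  → r_4 = 3.1408

ranges = [3.7874, 0.3233, 5.4400, 3.1408]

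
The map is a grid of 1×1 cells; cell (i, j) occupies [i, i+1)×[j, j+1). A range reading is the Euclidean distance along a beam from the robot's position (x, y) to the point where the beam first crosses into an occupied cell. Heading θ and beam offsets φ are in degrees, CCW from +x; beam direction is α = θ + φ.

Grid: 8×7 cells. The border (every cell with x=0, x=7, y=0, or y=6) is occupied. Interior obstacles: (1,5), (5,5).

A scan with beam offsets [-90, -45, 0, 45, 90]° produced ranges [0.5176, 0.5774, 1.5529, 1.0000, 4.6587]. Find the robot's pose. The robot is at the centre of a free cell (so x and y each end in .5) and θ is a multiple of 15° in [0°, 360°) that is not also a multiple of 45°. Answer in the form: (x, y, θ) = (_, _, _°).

Enumerate (i+0.5, j+0.5, θ) over the 28 free cells and 16 admissible headings. For each, cast all 5 beams and compare to the given ranges.
  (6.5, 2.5, 30°): beam 1 = 1.0000 ≠ 0.5176 ✗
  (1.5, 3.5, 30°): beam 1 = 2.8868 ≠ 0.5176 ✗
  (4.5, 2.5, 330°): beam 1 = 1.7321 ≠ 0.5176 ✗
  (6.5, 2.5, 285°): beam 1 = 5.6940 ≠ 0.5176 ✗
  …
  (6.5, 4.5, 75°): r_1=0.5176, r_2=0.5774, r_3=1.5529, r_4=1.0000, r_5=4.6587 — all match ✓
Unique over the lattice → pose = (6.5, 4.5, 75°).

(x, y, θ) = (6.5, 4.5, 75°)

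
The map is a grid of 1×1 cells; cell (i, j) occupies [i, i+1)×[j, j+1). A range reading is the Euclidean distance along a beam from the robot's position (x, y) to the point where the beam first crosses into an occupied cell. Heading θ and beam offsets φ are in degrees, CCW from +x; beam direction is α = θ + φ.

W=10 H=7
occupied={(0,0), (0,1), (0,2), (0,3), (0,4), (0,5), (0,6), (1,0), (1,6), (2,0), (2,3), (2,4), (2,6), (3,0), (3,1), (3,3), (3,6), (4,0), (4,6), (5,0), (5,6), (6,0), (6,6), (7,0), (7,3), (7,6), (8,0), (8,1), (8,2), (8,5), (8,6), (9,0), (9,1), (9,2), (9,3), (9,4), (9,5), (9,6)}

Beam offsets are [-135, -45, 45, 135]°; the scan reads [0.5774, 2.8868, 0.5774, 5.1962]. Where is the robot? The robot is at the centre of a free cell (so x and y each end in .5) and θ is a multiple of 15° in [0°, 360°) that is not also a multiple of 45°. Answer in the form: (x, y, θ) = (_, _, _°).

(x, y, θ) = (3.5, 2.5, 255°)

Candidates: 32 free-cell centres × 16 headings = 512 poses. Raycast each; keep the one whose scan matches to 4 dp.
  (5.5, 3.5, 300°): beam 1 = 1.5529 ≠ 0.5774 ✗
  (7.5, 1.5, 240°): beam 1 = 1.5529 ≠ 0.5774 ✗
  (1.5, 1.5, 150°): beam 1 = 1.5529 ≠ 0.5774 ✗
  (1.5, 1.5, 330°): beam 1 = 0.5176 ≠ 0.5774 ✗
  …
  (3.5, 2.5, 255°): r_1=0.5774, r_2=2.8868, r_3=0.5774, r_4=5.1962 — all match ✓
No second candidate reproduces the full scan.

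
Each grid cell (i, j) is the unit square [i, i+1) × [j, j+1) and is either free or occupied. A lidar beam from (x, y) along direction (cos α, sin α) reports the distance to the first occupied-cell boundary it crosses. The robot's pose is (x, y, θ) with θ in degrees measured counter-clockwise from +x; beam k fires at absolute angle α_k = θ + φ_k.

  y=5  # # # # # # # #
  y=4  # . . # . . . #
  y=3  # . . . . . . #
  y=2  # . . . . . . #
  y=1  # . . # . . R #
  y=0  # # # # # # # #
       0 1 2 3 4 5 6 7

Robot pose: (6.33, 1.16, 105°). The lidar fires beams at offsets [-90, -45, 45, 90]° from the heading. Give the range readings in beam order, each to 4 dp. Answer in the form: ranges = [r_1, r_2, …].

beam 1: φ=-90°, α=15°
  cosα=0.9659 sinα=0.2588 | (6,1) | tMaxX 0.6936 tMaxY 3.2455 | tΔX 1.0353 tΔY 3.8637
    t=0.6936 [x] (7,1) — stop
  → r_1 = 0.6936
beam 2: φ=-45°, α=60°
  cosα=0.5000 sinα=0.8660 | (6,1) | tMaxX 1.3400 tMaxY 0.9699 | tΔX 2.0000 tΔY 1.1547
    t=0.9699 [y] (6,2)
    t=1.3400 [x] (7,2) — stop
  → r_2 = 1.3400
beam 3: φ=45°, α=150°
  cosα=-0.8660 sinα=0.5000 | (6,1) | tMaxX 0.3811 tMaxY 1.6800 | tΔX 1.1547 tΔY 2.0000
    t=0.3811 [x] (5,1)
    t=1.5358 [x] (4,1)
    t=1.6800 [y] (4,2)
    t=2.6905 [x] (3,2)
    t=3.6800 [y] (3,3)
    t=3.8452 [x] (2,3)
    t=4.9999 [x] (1,3)
    t=5.6800 [y] (1,4)
    t=6.1546 [x] (0,4) — stop
  → r_3 = 6.1546
beam 4: φ=90°, α=195°
  cosα=-0.9659 sinα=-0.2588 | (6,1) | tMaxX 0.3416 tMaxY 0.6182 | tΔX 1.0353 tΔY 3.8637
    t=0.3416 [x] (5,1)
    t=0.6182 [y] (5,0) — stop
  → r_4 = 0.6182

ranges = [0.6936, 1.3400, 6.1546, 0.6182]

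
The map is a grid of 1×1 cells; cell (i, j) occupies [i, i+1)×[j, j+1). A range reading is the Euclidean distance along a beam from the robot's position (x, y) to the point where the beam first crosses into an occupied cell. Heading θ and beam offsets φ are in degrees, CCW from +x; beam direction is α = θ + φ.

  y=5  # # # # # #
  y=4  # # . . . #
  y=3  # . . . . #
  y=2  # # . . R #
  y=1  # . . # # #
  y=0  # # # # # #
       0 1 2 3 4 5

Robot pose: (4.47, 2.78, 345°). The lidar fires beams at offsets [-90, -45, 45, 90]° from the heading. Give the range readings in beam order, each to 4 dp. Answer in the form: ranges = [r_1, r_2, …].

beam 1: φ=-90°, α=255°
  cosα=-0.2588 sinα=-0.9659 | (4,2) | tMaxX 1.8159 tMaxY 0.8075 | tΔX 3.8637 tΔY 1.0353
    t=0.8075 [y] (4,1) — stop
  → r_1 = 0.8075
beam 2: φ=-45°, α=300°
  cosα=0.5000 sinα=-0.8660 | (4,2) | tMaxX 1.0600 tMaxY 0.9007 | tΔX 2.0000 tΔY 1.1547
    t=0.9007 [y] (4,1) — stop
  → r_2 = 0.9007
beam 3: φ=45°, α=30°
  cosα=0.8660 sinα=0.5000 | (4,2) | tMaxX 0.6120 tMaxY 0.4400 | tΔX 1.1547 tΔY 2.0000
    t=0.4400 [y] (4,3)
    t=0.6120 [x] (5,3) — stop
  → r_3 = 0.6120
beam 4: φ=90°, α=75°
  cosα=0.2588 sinα=0.9659 | (4,2) | tMaxX 2.0478 tMaxY 0.2278 | tΔX 3.8637 tΔY 1.0353
    t=0.2278 [y] (4,3)
    t=1.2630 [y] (4,4)
    t=2.0478 [x] (5,4) — stop
  → r_4 = 2.0478

ranges = [0.8075, 0.9007, 0.6120, 2.0478]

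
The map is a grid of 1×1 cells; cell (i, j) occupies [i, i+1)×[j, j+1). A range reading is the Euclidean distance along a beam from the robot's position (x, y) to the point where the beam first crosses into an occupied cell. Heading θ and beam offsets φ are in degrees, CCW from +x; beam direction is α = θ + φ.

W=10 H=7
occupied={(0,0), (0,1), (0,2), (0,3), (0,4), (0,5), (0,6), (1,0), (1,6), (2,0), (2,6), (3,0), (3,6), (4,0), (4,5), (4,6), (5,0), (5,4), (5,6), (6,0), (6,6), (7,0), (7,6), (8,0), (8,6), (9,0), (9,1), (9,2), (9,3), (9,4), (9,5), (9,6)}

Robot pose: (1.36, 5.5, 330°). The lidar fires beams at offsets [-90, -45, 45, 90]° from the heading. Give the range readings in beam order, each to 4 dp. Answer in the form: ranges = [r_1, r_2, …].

beam 1: φ=-90°, α=240°
  dir = (cos 240°, sin 240°) = (-0.5000, -0.8660); from cell (1,5)
  next x-line at t=0.7200, next y-line at t=0.5774; Δt_x=2.0000, Δt_y=1.1547
    y: enter (1,4) at t=0.5774
    x: enter (0,4) at t=0.7200 ← occupied
  → r_1 = 0.7200
beam 2: φ=-45°, α=285°
  dir = (cos 285°, sin 285°) = (0.2588, -0.9659); from cell (1,5)
  next x-line at t=2.4728, next y-line at t=0.5176; Δt_x=3.8637, Δt_y=1.0353
    y: enter (1,4) at t=0.5176
    y: enter (1,3) at t=1.5529
    x: enter (2,3) at t=2.4728
    y: enter (2,2) at t=2.5882
    y: enter (2,1) at t=3.6235
    y: enter (2,0) at t=4.6587 ← occupied
  → r_2 = 4.6587
beam 3: φ=45°, α=15°
  dir = (cos 15°, sin 15°) = (0.9659, 0.2588); from cell (1,5)
  next x-line at t=0.6626, next y-line at t=1.9319; Δt_x=1.0353, Δt_y=3.8637
    x: enter (2,5) at t=0.6626
    x: enter (3,5) at t=1.6979
    y: enter (3,6) at t=1.9319 ← occupied
  → r_3 = 1.9319
beam 4: φ=90°, α=60°
  dir = (cos 60°, sin 60°) = (0.5000, 0.8660); from cell (1,5)
  next x-line at t=1.2800, next y-line at t=0.5774; Δt_x=2.0000, Δt_y=1.1547
    y: enter (1,6) at t=0.5774 ← occupied
  → r_4 = 0.5774

ranges = [0.7200, 4.6587, 1.9319, 0.5774]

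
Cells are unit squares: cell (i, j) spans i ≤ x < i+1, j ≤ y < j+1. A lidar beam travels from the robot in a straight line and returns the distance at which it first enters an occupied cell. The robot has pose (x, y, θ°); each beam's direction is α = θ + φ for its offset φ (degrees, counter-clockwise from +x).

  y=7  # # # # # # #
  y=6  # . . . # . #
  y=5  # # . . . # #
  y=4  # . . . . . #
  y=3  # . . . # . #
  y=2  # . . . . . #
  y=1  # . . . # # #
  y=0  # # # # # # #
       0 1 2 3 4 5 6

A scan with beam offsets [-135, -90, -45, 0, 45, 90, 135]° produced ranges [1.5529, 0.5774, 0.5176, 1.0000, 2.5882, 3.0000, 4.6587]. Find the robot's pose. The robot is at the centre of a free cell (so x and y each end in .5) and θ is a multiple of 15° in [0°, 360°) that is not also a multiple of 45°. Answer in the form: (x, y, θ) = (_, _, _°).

(x, y, θ) = (1.5, 3.5, 240°)

Candidates: 24 free-cell centres × 16 headings = 384 poses. Raycast each; keep the one whose scan matches to 4 dp.
  (4.5, 2.5, 345°): beam 1 = 3.0000 ≠ 1.5529 ✗
  (1.5, 1.5, 345°): beam 1 = 0.5774 ≠ 1.5529 ✗
  (2.5, 3.5, 150°): beam 2 = 3.0000 ≠ 0.5774 ✗
  (2.5, 1.5, 300°): beam 2 = 1.0000 ≠ 0.5774 ✗
  …
  (1.5, 3.5, 240°): r_1=1.5529, r_2=0.5774, r_3=0.5176, r_4=1.0000, r_5=2.5882, r_6=3.0000, r_7=4.6587 — all match ✓
Unique over the lattice → pose = (1.5, 3.5, 240°).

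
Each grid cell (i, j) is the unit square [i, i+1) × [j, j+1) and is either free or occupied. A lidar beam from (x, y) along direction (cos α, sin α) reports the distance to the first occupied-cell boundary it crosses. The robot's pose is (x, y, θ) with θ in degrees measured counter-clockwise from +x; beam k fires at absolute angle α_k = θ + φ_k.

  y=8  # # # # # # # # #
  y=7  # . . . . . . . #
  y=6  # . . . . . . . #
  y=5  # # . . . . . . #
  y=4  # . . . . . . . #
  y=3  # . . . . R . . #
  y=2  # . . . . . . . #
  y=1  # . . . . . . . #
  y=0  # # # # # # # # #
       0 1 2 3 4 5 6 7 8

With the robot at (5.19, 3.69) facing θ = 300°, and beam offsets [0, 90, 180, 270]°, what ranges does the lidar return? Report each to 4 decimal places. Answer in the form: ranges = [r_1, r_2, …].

ranges = [3.1061, 3.2447, 4.9768, 4.8382]

beam 1: φ=0°, α=300°
  direction (0.5000, -0.8660); cell (5,3); t to first gridline: x 1.6200, y 0.7967 (then +2.0000 / +1.1547)
    (5,2) via y @ 0.7967
    (6,2) via x @ 1.6200
    (6,1) via y @ 1.9514
    (6,0) via y @ 3.1061  # hit
  → r_1 = 3.1061
beam 2: φ=90°, α=30°
  direction (0.8660, 0.5000); cell (5,3); t to first gridline: x 0.9353, y 0.6200 (then +1.1547 / +2.0000)
    (5,4) via y @ 0.6200
    (6,4) via x @ 0.9353
    (7,4) via x @ 2.0900
    (7,5) via y @ 2.6200
    (8,5) via x @ 3.2447  # hit
  → r_2 = 3.2447
beam 3: φ=180°, α=120°
  direction (-0.5000, 0.8660); cell (5,3); t to first gridline: x 0.3800, y 0.3580 (then +2.0000 / +1.1547)
    (5,4) via y @ 0.3580
    (4,4) via x @ 0.3800
    (4,5) via y @ 1.5127
    (3,5) via x @ 2.3800
    (3,6) via y @ 2.6674
    (3,7) via y @ 3.8221
    (2,7) via x @ 4.3800
    (2,8) via y @ 4.9768  # hit
  → r_3 = 4.9768
beam 4: φ=270°, α=210°
  direction (-0.8660, -0.5000); cell (5,3); t to first gridline: x 0.2194, y 1.3800 (then +1.1547 / +2.0000)
    (4,3) via x @ 0.2194
    (3,3) via x @ 1.3741
    (3,2) via y @ 1.3800
    (2,2) via x @ 2.5288
    (2,1) via y @ 3.3800
    (1,1) via x @ 3.6835
    (0,1) via x @ 4.8382  # hit
  → r_4 = 4.8382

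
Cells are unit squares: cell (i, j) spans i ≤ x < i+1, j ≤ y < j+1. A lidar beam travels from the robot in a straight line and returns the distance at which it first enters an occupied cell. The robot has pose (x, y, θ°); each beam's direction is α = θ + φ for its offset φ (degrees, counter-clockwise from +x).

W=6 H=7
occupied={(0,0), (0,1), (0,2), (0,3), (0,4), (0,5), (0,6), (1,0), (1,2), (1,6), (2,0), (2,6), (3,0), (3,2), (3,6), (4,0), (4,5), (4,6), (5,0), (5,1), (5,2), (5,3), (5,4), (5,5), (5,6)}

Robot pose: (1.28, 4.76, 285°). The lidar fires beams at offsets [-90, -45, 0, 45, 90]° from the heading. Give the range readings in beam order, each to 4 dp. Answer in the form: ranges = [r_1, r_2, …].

ranges = [0.2899, 0.5600, 1.8221, 4.2955, 2.8160]

beam 1: φ=-90°, α=195°
  direction (-0.9659, -0.2588); cell (1,4); t to first gridline: x 0.2899, y 2.9364 (then +1.0353 / +3.8637)
    (0,4) via x @ 0.2899  # hit
  → r_1 = 0.2899
beam 2: φ=-45°, α=240°
  direction (-0.5000, -0.8660); cell (1,4); t to first gridline: x 0.5600, y 0.8776 (then +2.0000 / +1.1547)
    (0,4) via x @ 0.5600  # hit
  → r_2 = 0.5600
beam 3: φ=0°, α=285°
  direction (0.2588, -0.9659); cell (1,4); t to first gridline: x 2.7819, y 0.7868 (then +3.8637 / +1.0353)
    (1,3) via y @ 0.7868
    (1,2) via y @ 1.8221  # hit
  → r_3 = 1.8221
beam 4: φ=45°, α=330°
  direction (0.8660, -0.5000); cell (1,4); t to first gridline: x 0.8314, y 1.5200 (then +1.1547 / +2.0000)
    (2,4) via x @ 0.8314
    (2,3) via y @ 1.5200
    (3,3) via x @ 1.9861
    (4,3) via x @ 3.1408
    (4,2) via y @ 3.5200
    (5,2) via x @ 4.2955  # hit
  → r_4 = 4.2955
beam 5: φ=90°, α=15°
  direction (0.9659, 0.2588); cell (1,4); t to first gridline: x 0.7454, y 0.9273 (then +1.0353 / +3.8637)
    (2,4) via x @ 0.7454
    (2,5) via y @ 0.9273
    (3,5) via x @ 1.7807
    (4,5) via x @ 2.8160  # hit
  → r_5 = 2.8160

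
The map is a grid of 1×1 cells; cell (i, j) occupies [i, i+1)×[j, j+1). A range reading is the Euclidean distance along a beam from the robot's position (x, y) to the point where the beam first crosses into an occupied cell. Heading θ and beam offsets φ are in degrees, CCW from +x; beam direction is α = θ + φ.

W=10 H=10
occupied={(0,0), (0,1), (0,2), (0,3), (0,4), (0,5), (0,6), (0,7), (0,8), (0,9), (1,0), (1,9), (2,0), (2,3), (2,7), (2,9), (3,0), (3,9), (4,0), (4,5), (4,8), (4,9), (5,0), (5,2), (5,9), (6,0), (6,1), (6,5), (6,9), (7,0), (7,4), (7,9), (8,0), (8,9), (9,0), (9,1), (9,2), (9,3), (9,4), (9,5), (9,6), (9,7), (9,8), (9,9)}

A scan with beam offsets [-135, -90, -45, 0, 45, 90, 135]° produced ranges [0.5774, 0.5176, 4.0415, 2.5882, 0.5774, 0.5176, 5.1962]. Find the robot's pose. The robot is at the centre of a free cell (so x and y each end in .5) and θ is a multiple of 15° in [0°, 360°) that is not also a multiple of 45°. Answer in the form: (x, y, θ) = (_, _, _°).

(x, y, θ) = (5.5, 5.5, 105°)

Enumerate (i+0.5, j+0.5, θ) over the 56 free cells and 16 admissible headings. For each, cast all 7 beams and compare to the given ranges.
  (8.5, 6.5, 285°): beam 1 = 4.0415 ≠ 0.5774 ✗
  (3.5, 1.5, 300°): beam 1 = 2.5882 ≠ 0.5774 ✗
  (7.5, 7.5, 150°): beam 1 = 1.5529 ≠ 0.5774 ✗
  (5.5, 1.5, 195°): beam 3 = 3.0000 ≠ 4.0415 ✗
  (1.5, 7.5, 30°): beam 1 = 1.9319 ≠ 0.5774 ✗
  …
  (5.5, 5.5, 105°): r_1=0.5774, r_2=0.5176, r_3=4.0415, r_4=2.5882, r_5=0.5774, r_6=0.5176, r_7=5.1962 — all match ✓
Only this pose fits every beam.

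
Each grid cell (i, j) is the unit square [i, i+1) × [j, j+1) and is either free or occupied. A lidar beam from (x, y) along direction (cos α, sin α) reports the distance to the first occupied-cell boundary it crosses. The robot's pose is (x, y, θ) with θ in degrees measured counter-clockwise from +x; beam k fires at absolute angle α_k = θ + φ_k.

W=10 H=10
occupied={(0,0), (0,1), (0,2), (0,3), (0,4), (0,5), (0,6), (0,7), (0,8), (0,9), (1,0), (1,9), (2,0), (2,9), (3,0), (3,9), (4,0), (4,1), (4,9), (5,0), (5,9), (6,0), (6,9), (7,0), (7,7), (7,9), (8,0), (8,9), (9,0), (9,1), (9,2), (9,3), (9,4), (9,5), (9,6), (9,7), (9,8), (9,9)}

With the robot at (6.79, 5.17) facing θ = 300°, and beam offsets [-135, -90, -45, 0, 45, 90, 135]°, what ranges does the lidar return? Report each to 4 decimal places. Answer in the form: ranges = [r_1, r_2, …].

beam 1: φ=-135°, α=165°
  direction (-0.9659, 0.2588); cell (6,5); t to first gridline: x 0.8179, y 3.2069 (then +1.0353 / +3.8637)
    (5,5) via x @ 0.8179
    (4,5) via x @ 1.8531
    (3,5) via x @ 2.8884
    (3,6) via y @ 3.2069
    (2,6) via x @ 3.9237
    (1,6) via x @ 4.9590
    (0,6) via x @ 5.9942  # hit
  → r_1 = 5.9942
beam 2: φ=-90°, α=210°
  direction (-0.8660, -0.5000); cell (6,5); t to first gridline: x 0.9122, y 0.3400 (then +1.1547 / +2.0000)
    (6,4) via y @ 0.3400
    (5,4) via x @ 0.9122
    (4,4) via x @ 2.0669
    (4,3) via y @ 2.3400
    (3,3) via x @ 3.2216
    (3,2) via y @ 4.3400
    (2,2) via x @ 4.3763
    (1,2) via x @ 5.5310
    (1,1) via y @ 6.3400
    (0,1) via x @ 6.6857  # hit
  → r_2 = 6.6857
beam 3: φ=-45°, α=255°
  direction (-0.2588, -0.9659); cell (6,5); t to first gridline: x 3.0523, y 0.1760 (then +3.8637 / +1.0353)
    (6,4) via y @ 0.1760
    (6,3) via y @ 1.2113
    (6,2) via y @ 2.2465
    (5,2) via x @ 3.0523
    (5,1) via y @ 3.2818
    (5,0) via y @ 4.3171  # hit
  → r_3 = 4.3171
beam 4: φ=0°, α=300°
  direction (0.5000, -0.8660); cell (6,5); t to first gridline: x 0.4200, y 0.1963 (then +2.0000 / +1.1547)
    (6,4) via y @ 0.1963
    (7,4) via x @ 0.4200
    (7,3) via y @ 1.3510
    (8,3) via x @ 2.4200
    (8,2) via y @ 2.5057
    (8,1) via y @ 3.6604
    (9,1) via x @ 4.4200  # hit
  → r_4 = 4.4200
beam 5: φ=45°, α=345°
  direction (0.9659, -0.2588); cell (6,5); t to first gridline: x 0.2174, y 0.6568 (then +1.0353 / +3.8637)
    (7,5) via x @ 0.2174
    (7,4) via y @ 0.6568
    (8,4) via x @ 1.2527
    (9,4) via x @ 2.2880  # hit
  → r_5 = 2.2880
beam 6: φ=90°, α=30°
  direction (0.8660, 0.5000); cell (6,5); t to first gridline: x 0.2425, y 1.6600 (then +1.1547 / +2.0000)
    (7,5) via x @ 0.2425
    (8,5) via x @ 1.3972
    (8,6) via y @ 1.6600
    (9,6) via x @ 2.5519  # hit
  → r_6 = 2.5519
beam 7: φ=135°, α=75°
  direction (0.2588, 0.9659); cell (6,5); t to first gridline: x 0.8114, y 0.8593 (then +3.8637 / +1.0353)
    (7,5) via x @ 0.8114
    (7,6) via y @ 0.8593
    (7,7) via y @ 1.8946  # hit
  → r_7 = 1.8946

ranges = [5.9942, 6.6857, 4.3171, 4.4200, 2.2880, 2.5519, 1.8946]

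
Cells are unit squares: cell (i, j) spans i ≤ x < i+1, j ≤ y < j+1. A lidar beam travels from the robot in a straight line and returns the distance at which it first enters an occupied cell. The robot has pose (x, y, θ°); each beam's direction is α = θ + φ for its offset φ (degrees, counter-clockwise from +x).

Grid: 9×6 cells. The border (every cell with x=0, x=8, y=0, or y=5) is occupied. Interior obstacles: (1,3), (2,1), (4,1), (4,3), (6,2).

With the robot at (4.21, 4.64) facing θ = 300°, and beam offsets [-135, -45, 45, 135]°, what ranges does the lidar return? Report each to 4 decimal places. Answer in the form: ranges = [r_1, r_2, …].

beam 1: φ=-135°, α=165°
  cosα=-0.9659 sinα=0.2588 | (4,4) | tMaxX 0.2174 tMaxY 1.3909 | tΔX 1.0353 tΔY 3.8637
    t=0.2174 [x] (3,4)
    t=1.2527 [x] (2,4)
    t=1.3909 [y] (2,5) — stop
  → r_1 = 1.3909
beam 2: φ=-45°, α=255°
  cosα=-0.2588 sinα=-0.9659 | (4,4) | tMaxX 0.8114 tMaxY 0.6626 | tΔX 3.8637 tΔY 1.0353
    t=0.6626 [y] (4,3) — stop
  → r_2 = 0.6626
beam 3: φ=45°, α=345°
  cosα=0.9659 sinα=-0.2588 | (4,4) | tMaxX 0.8179 tMaxY 2.4728 | tΔX 1.0353 tΔY 3.8637
    t=0.8179 [x] (5,4)
    t=1.8531 [x] (6,4)
    t=2.4728 [y] (6,3)
    t=2.8884 [x] (7,3)
    t=3.9237 [x] (8,3) — stop
  → r_3 = 3.9237
beam 4: φ=135°, α=75°
  cosα=0.2588 sinα=0.9659 | (4,4) | tMaxX 3.0523 tMaxY 0.3727 | tΔX 3.8637 tΔY 1.0353
    t=0.3727 [y] (4,5) — stop
  → r_4 = 0.3727

ranges = [1.3909, 0.6626, 3.9237, 0.3727]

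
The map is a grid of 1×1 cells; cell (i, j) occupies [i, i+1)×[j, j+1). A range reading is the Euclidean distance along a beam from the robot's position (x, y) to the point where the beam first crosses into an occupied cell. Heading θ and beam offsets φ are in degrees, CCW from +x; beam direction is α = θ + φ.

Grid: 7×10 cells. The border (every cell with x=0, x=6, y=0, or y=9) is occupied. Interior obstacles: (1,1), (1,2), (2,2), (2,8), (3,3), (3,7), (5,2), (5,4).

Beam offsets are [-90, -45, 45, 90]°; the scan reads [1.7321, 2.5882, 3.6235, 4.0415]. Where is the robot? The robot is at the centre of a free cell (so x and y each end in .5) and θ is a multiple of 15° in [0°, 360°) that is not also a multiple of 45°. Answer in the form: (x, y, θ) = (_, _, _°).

(x, y, θ) = (4.5, 6.5, 120°)

The pose lattice has 32·16 = 512 candidates. Test each by forward raycasting.
  (5.5, 1.5, 330°): beam 1 = 0.5774 ≠ 1.7321 ✗
  (4.5, 8.5, 240°): beam 1 = 1.0000 ≠ 1.7321 ✗
  (4.5, 8.5, 75°): beam 1 = 1.5529 ≠ 1.7321 ✗
  …
  (4.5, 6.5, 120°): r_1=1.7321, r_2=2.5882, r_3=3.6235, r_4=4.0415 — all match ✓
Unique over the lattice → pose = (4.5, 6.5, 120°).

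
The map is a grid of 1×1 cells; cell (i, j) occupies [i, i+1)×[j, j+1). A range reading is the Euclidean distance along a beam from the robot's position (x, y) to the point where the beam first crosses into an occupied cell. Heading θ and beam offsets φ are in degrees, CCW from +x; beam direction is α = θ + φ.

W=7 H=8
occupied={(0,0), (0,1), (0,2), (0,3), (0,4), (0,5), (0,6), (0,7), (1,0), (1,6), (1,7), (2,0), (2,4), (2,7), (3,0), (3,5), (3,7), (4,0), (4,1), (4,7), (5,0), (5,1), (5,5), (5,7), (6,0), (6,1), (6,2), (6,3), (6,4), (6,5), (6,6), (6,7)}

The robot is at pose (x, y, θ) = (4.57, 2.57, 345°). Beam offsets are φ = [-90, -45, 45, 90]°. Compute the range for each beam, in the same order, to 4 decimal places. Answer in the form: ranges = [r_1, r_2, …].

ranges = [0.5901, 0.6582, 1.6512, 2.5157]

beam 1: φ=-90°, α=255°
  direction (-0.2588, -0.9659); cell (4,2); t to first gridline: x 2.2023, y 0.5901 (then +3.8637 / +1.0353)
    (4,1) via y @ 0.5901  # hit
  → r_1 = 0.5901
beam 2: φ=-45°, α=300°
  direction (0.5000, -0.8660); cell (4,2); t to first gridline: x 0.8600, y 0.6582 (then +2.0000 / +1.1547)
    (4,1) via y @ 0.6582  # hit
  → r_2 = 0.6582
beam 3: φ=45°, α=30°
  direction (0.8660, 0.5000); cell (4,2); t to first gridline: x 0.4965, y 0.8600 (then +1.1547 / +2.0000)
    (5,2) via x @ 0.4965
    (5,3) via y @ 0.8600
    (6,3) via x @ 1.6512  # hit
  → r_3 = 1.6512
beam 4: φ=90°, α=75°
  direction (0.2588, 0.9659); cell (4,2); t to first gridline: x 1.6614, y 0.4452 (then +3.8637 / +1.0353)
    (4,3) via y @ 0.4452
    (4,4) via y @ 1.4804
    (5,4) via x @ 1.6614
    (5,5) via y @ 2.5157  # hit
  → r_4 = 2.5157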